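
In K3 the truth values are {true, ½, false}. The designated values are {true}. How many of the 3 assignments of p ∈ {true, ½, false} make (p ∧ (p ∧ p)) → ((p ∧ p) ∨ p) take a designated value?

p=true: true ✓
p=½: ½ ·
p=false: true ✓

2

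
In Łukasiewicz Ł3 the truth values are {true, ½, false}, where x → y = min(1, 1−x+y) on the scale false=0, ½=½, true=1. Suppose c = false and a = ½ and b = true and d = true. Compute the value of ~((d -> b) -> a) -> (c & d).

½

d -> b = true -> true = true
(d -> b) -> a = true -> ½ = ½  [min(1, 1−1+½)]
~((d -> b) -> a) = ~½ = ½
c & d = false & true = false
~((d -> b) -> a) -> (c & d) = ½ -> false = ½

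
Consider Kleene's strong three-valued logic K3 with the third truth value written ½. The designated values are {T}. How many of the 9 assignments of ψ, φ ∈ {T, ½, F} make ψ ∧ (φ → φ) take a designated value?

2

Designated under: (ψ=T, φ=T); (ψ=T, φ=F).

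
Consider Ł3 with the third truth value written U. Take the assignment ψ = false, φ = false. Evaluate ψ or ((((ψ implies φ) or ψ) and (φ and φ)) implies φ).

ψ implies φ = false implies false = true
(ψ implies φ) or ψ = true or false = true
φ and φ = false and false = false
((ψ implies φ) or ψ) and (φ and φ) = true and false = false
(((ψ implies φ) or ψ) and (φ and φ)) implies φ = false implies false = true
ψ or ((((ψ implies φ) or ψ) and (φ and φ)) implies φ) = false or true = true

true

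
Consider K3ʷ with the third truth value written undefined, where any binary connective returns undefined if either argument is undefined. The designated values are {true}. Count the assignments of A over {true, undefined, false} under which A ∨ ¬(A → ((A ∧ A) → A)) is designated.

A=true: true ✓
A=undefined: undefined ·
A=false: false ·

1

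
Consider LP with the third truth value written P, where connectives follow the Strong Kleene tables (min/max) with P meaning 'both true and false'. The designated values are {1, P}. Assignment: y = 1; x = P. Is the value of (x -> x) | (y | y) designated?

x -> x = P -> P = P
y | y = 1 | 1 = 1
(x -> x) | (y | y) = P | 1 = 1
1 ∈ {1, P}.

Yes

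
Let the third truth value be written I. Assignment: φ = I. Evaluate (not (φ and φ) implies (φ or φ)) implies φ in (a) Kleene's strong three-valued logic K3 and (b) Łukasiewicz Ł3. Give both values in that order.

I; I

In Kleene's strong three-valued logic K3: φ and φ = I and I = I
not (φ and φ) = not I = I
φ or φ = I or I = I
not (φ and φ) implies (φ or φ) = I implies I = I  [not I or I]
(not (φ and φ) implies (φ or φ)) implies φ = I implies I = I
In Łukasiewicz Ł3: φ and φ = I and I = I
not (φ and φ) = not I = I
φ or φ = I or I = I
not (φ and φ) implies (φ or φ) = I implies I = True
(not (φ and φ) implies (φ or φ)) implies φ = True implies I = I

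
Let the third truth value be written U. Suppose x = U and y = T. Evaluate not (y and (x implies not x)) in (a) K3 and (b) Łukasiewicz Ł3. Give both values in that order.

U; F

In K3: not x = not U = U
x implies not x = U implies U = U
y and (x implies not x) = T and U = U
not (y and (x implies not x)) = not U = U
In Łukasiewicz Ł3: not x = not U = U
x implies not x = U implies U = T  [min(1, 1−½+½)]
y and (x implies not x) = T and T = T
not (y and (x implies not x)) = not T = F
They differ because K3 and Łukasiewicz Ł3 treat U differently under implication.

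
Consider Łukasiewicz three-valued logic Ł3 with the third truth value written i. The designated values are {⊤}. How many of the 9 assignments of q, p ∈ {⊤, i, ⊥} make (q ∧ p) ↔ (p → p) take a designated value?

1

Designated under: (q=⊤, p=⊤).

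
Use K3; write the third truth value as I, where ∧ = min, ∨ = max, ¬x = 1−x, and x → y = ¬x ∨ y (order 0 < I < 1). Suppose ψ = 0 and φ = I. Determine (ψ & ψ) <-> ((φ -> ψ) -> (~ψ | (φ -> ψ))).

0

ψ & ψ = 0 & 0 = 0
φ -> ψ = I -> 0 = I
~ψ = ~0 = 1
φ -> ψ = I -> 0 = I
~ψ | (φ -> ψ) = 1 | I = 1
(φ -> ψ) -> (~ψ | (φ -> ψ)) = I -> 1 = 1
(ψ & ψ) <-> ((φ -> ψ) -> (~ψ | (φ -> ψ))) = 0 <-> 1 = 0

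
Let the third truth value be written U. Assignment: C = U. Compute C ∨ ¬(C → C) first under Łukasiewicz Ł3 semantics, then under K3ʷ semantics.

In Łukasiewicz Ł3: C → C = U → U = true
¬(C → C) = ¬true = false
C ∨ ¬(C → C) = U ∨ false = U
In K3ʷ: C → C = U → U = U  [any arg is the third value ⇒ result is the third value]
¬(C → C) = ¬U = U
C ∨ ¬(C → C) = U ∨ U = U

U; U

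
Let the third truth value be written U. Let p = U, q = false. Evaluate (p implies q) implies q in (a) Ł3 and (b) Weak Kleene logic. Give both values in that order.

In Ł3: p implies q = U implies false = U  [min(1, 1−½+0)]
(p implies q) implies q = U implies false = U
In Weak Kleene logic: p implies q = U implies false = U  [any arg is the third value ⇒ result is the third value]
(p implies q) implies q = U implies false = U

U; U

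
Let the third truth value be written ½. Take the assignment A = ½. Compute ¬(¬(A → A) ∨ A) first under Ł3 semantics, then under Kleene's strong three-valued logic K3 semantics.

½; ½

In Ł3: A → A = ½ → ½ = 1  [min(1, 1−½+½)]
¬(A → A) = ¬1 = 0
¬(A → A) ∨ A = 0 ∨ ½ = ½
¬(¬(A → A) ∨ A) = ¬½ = ½
In Kleene's strong three-valued logic K3: A → A = ½ → ½ = ½  [¬½ ∨ ½]
¬(A → A) = ¬½ = ½
¬(A → A) ∨ A = ½ ∨ ½ = ½
¬(¬(A → A) ∨ A) = ¬½ = ½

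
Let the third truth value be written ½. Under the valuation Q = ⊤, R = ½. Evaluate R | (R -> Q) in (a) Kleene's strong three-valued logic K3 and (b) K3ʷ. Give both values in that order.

⊤; ½

In Kleene's strong three-valued logic K3: R -> Q = ½ -> ⊤ = ⊤  [~½ | ⊤]
R | (R -> Q) = ½ | ⊤ = ⊤
In K3ʷ: R -> Q = ½ -> ⊤ = ½  [any arg is the third value ⇒ result is the third value]
R | (R -> Q) = ½ | ½ = ½
They differ because Kleene's strong three-valued logic K3 and K3ʷ treat ½ differently under the binary connectives.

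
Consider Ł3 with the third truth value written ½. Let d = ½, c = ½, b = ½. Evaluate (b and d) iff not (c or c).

b and d = ½ and ½ = ½
c or c = ½ or ½ = ½
not (c or c) = not ½ = ½
(b and d) iff not (c or c) = ½ iff ½ = true  [1 − |½−½|]

true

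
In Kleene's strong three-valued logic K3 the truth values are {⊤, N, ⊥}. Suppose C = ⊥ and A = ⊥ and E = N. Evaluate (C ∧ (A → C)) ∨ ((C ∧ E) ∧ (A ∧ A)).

⊥

A → C = ⊥ → ⊥ = ⊤
C ∧ (A → C) = ⊥ ∧ ⊤ = ⊥
C ∧ E = ⊥ ∧ N = ⊥
A ∧ A = ⊥ ∧ ⊥ = ⊥
(C ∧ E) ∧ (A ∧ A) = ⊥ ∧ ⊥ = ⊥
(C ∧ (A → C)) ∨ ((C ∧ E) ∧ (A ∧ A)) = ⊥ ∨ ⊥ = ⊥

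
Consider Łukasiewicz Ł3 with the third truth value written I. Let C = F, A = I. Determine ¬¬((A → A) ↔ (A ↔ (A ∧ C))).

I

A → A = I → I = T  [min(1, 1−½+½)]
A ∧ C = I ∧ F = F
A ↔ (A ∧ C) = I ↔ F = I
(A → A) ↔ (A ↔ (A ∧ C)) = T ↔ I = I
¬((A → A) ↔ (A ↔ (A ∧ C))) = ¬I = I
¬¬((A → A) ↔ (A ↔ (A ∧ C))) = ¬I = I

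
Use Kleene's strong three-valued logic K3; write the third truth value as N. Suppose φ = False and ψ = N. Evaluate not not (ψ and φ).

False

ψ and φ = N and False = False
not (ψ and φ) = not False = True
not not (ψ and φ) = not True = False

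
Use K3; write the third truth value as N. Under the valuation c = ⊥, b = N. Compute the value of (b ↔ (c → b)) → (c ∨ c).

c → b = ⊥ → N = ⊤  [¬⊥ ∨ N]
b ↔ (c → b) = N ↔ ⊤ = N
c ∨ c = ⊥ ∨ ⊥ = ⊥
(b ↔ (c → b)) → (c ∨ c) = N → ⊥ = N

N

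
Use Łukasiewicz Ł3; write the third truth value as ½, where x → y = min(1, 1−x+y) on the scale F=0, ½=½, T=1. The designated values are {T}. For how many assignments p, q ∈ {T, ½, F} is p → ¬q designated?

Of the 9 assignments, 6 give a value in {T}.

6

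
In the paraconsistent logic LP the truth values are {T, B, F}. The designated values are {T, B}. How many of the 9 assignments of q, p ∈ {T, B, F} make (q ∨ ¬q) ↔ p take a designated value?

7

Of the 9 assignments, 7 give a value in {T, B}.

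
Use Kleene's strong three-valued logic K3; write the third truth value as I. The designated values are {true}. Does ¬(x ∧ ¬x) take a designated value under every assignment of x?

No

Countermodel: x=I gives I, which is not designated.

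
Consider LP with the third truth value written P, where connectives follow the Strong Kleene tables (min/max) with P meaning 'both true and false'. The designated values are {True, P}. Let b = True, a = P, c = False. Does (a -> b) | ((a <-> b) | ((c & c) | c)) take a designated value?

Yes

a -> b = P -> True = True  [~P | True]
a <-> b = P <-> True = P
c & c = False & False = False
(c & c) | c = False | False = False
(a <-> b) | ((c & c) | c) = P | False = P
(a -> b) | ((a <-> b) | ((c & c) | c)) = True | P = True
True ∈ {True, P}.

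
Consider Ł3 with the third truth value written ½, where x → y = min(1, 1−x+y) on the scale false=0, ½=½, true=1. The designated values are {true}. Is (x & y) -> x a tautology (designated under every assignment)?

Every assignment of x, y over {true, ½, false} gives a value in {true}.
In particular, with x=½, y=½: (x & y) -> x = true.

Yes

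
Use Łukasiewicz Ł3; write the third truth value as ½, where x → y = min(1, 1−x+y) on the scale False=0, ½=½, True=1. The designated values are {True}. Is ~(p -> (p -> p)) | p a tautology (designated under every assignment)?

Countermodel: p=½ gives ½, which is not designated.

No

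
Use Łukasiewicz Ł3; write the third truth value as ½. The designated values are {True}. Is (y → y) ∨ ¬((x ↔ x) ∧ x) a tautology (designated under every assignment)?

Yes

Every assignment of y, x over {True, ½, False} gives a value in {True}.
In particular, with y=½, x=½: (y → y) ∨ ¬((x ↔ x) ∧ x) = True.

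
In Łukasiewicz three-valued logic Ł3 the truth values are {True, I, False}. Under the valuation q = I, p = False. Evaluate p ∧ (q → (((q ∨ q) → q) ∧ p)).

q ∨ q = I ∨ I = I
(q ∨ q) → q = I → I = True  [min(1, 1−½+½)]
((q ∨ q) → q) ∧ p = True ∧ False = False
q → (((q ∨ q) → q) ∧ p) = I → False = I
p ∧ (q → (((q ∨ q) → q) ∧ p)) = False ∧ I = False

False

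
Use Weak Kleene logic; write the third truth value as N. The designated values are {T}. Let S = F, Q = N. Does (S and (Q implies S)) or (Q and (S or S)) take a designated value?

No

Q implies S = N implies F = N  [any arg is the third value ⇒ result is the third value]
S and (Q implies S) = F and N = N
S or S = F or F = F
Q and (S or S) = N and F = N
(S and (Q implies S)) or (Q and (S or S)) = N or N = N
N ∉ {T}.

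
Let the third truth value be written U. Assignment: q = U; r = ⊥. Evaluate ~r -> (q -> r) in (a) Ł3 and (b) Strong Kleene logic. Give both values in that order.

In Ł3: ~r = ~⊥ = ⊤
q -> r = U -> ⊥ = U  [min(1, 1−½+0)]
~r -> (q -> r) = ⊤ -> U = U
In Strong Kleene logic: ~r = ~⊥ = ⊤
q -> r = U -> ⊥ = U  [~U | ⊥]
~r -> (q -> r) = ⊤ -> U = U

U; U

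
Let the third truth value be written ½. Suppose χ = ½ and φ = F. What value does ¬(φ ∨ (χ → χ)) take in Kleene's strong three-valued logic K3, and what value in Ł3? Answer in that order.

In Kleene's strong three-valued logic K3: χ → χ = ½ → ½ = ½  [¬½ ∨ ½]
φ ∨ (χ → χ) = F ∨ ½ = ½
¬(φ ∨ (χ → χ)) = ¬½ = ½
In Ł3: χ → χ = ½ → ½ = T  [min(1, 1−½+½)]
φ ∨ (χ → χ) = F ∨ T = T
¬(φ ∨ (χ → χ)) = ¬T = F
They differ because Kleene's strong three-valued logic K3 and Ł3 treat ½ differently under implication.

½; F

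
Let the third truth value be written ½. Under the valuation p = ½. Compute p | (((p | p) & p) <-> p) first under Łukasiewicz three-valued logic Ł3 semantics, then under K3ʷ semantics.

In Łukasiewicz three-valued logic Ł3: p | p = ½ | ½ = ½
(p | p) & p = ½ & ½ = ½
((p | p) & p) <-> p = ½ <-> ½ = 1  [1 − |½−½|]
p | (((p | p) & p) <-> p) = ½ | 1 = 1
In K3ʷ: p | p = ½ | ½ = ½
(p | p) & p = ½ & ½ = ½
((p | p) & p) <-> p = ½ <-> ½ = ½
p | (((p | p) & p) <-> p) = ½ | ½ = ½
They differ because Łukasiewicz three-valued logic Ł3 and K3ʷ treat ½ differently under the binary connectives.

1; ½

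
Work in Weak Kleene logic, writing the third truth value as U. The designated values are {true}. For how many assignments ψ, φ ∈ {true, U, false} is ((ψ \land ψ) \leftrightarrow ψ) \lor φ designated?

Designated under: (ψ=true, φ=true); (ψ=true, φ=false); (ψ=false, φ=true); (ψ=false, φ=false).

4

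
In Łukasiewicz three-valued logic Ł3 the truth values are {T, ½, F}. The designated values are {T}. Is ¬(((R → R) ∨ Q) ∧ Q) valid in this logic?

Countermodel: R=T, Q=T gives F, which is not designated.

No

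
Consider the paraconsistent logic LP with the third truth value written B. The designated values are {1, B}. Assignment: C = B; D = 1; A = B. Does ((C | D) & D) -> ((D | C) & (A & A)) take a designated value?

C | D = B | 1 = 1
(C | D) & D = 1 & 1 = 1
D | C = 1 | B = 1
A & A = B & B = B
(D | C) & (A & A) = 1 & B = B
((C | D) & D) -> ((D | C) & (A & A)) = 1 -> B = B  [~1 | B]
B ∈ {1, B}.

Yes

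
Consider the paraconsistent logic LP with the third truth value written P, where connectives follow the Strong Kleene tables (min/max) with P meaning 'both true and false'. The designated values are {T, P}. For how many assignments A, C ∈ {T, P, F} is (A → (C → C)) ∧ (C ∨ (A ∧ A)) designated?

8

Of the 9 assignments, 8 give a value in {T, P}.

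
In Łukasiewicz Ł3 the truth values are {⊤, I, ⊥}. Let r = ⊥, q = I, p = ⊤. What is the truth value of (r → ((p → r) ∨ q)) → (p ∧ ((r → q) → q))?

p → r = ⊤ → ⊥ = ⊥
(p → r) ∨ q = ⊥ ∨ I = I
r → ((p → r) ∨ q) = ⊥ → I = ⊤  [min(1, 1−0+½)]
r → q = ⊥ → I = ⊤
(r → q) → q = ⊤ → I = I
p ∧ ((r → q) → q) = ⊤ ∧ I = I
(r → ((p → r) ∨ q)) → (p ∧ ((r → q) → q)) = ⊤ → I = I

I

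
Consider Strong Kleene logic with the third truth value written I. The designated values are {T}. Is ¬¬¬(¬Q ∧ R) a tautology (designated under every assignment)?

Countermodel: Q=I, R=T gives I, which is not designated.

No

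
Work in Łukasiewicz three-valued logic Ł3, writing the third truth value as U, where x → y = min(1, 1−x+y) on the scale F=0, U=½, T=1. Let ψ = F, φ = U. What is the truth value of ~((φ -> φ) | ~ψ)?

F

φ -> φ = U -> U = T  [min(1, 1−½+½)]
~ψ = ~F = T
(φ -> φ) | ~ψ = T | T = T
~((φ -> φ) | ~ψ) = ~T = F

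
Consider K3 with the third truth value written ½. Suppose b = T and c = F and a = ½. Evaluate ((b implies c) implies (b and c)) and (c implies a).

b implies c = T implies F = F
b and c = T and F = F
(b implies c) implies (b and c) = F implies F = T
c implies a = F implies ½ = T  [not F or ½]
((b implies c) implies (b and c)) and (c implies a) = T and T = T

T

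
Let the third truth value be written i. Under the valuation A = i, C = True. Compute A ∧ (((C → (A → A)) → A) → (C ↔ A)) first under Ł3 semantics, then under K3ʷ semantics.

In Ł3: A → A = i → i = True
C → (A → A) = True → True = True
(C → (A → A)) → A = True → i = i
C ↔ A = True ↔ i = i
((C → (A → A)) → A) → (C ↔ A) = i → i = True
A ∧ (((C → (A → A)) → A) → (C ↔ A)) = i ∧ True = i
In K3ʷ: A → A = i → i = i  [any arg is the third value ⇒ result is the third value]
C → (A → A) = True → i = i
(C → (A → A)) → A = i → i = i
C ↔ A = True ↔ i = i
((C → (A → A)) → A) → (C ↔ A) = i → i = i
A ∧ (((C → (A → A)) → A) → (C ↔ A)) = i ∧ i = i

i; i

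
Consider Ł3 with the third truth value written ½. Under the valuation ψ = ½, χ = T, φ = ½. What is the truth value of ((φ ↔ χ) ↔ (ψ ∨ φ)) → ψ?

½

φ ↔ χ = ½ ↔ T = ½  [1 − |½−1|]
ψ ∨ φ = ½ ∨ ½ = ½
(φ ↔ χ) ↔ (ψ ∨ φ) = ½ ↔ ½ = T
((φ ↔ χ) ↔ (ψ ∨ φ)) → ψ = T → ½ = ½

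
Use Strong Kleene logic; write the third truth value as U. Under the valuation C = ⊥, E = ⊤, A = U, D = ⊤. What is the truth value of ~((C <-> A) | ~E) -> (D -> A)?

U

C <-> A = ⊥ <-> U = U
~E = ~⊤ = ⊥
(C <-> A) | ~E = U | ⊥ = U
~((C <-> A) | ~E) = ~U = U
D -> A = ⊤ -> U = U  [~⊤ | U]
~((C <-> A) | ~E) -> (D -> A) = U -> U = U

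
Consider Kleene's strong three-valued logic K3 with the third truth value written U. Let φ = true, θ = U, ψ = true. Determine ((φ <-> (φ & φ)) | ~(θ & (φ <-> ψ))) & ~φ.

false

φ & φ = true & true = true
φ <-> (φ & φ) = true <-> true = true
φ <-> ψ = true <-> true = true
θ & (φ <-> ψ) = U & true = U
~(θ & (φ <-> ψ)) = ~U = U
(φ <-> (φ & φ)) | ~(θ & (φ <-> ψ)) = true | U = true
~φ = ~true = false
((φ <-> (φ & φ)) | ~(θ & (φ <-> ψ))) & ~φ = true & false = false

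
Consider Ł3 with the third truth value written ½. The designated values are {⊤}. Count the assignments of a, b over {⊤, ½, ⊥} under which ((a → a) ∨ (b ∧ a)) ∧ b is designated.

Designated under: (a=⊤, b=⊤); (a=½, b=⊤); (a=⊥, b=⊤).

3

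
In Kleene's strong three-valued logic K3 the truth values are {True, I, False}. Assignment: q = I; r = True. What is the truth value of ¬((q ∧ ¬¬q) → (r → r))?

¬q = ¬I = I
¬¬q = ¬I = I
q ∧ ¬¬q = I ∧ I = I
r → r = True → True = True
(q ∧ ¬¬q) → (r → r) = I → True = True  [¬I ∨ True]
¬((q ∧ ¬¬q) → (r → r)) = ¬True = False

False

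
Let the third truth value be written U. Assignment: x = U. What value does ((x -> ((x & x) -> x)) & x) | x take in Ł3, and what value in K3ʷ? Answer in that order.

U; U

In Ł3: x & x = U & U = U
(x & x) -> x = U -> U = ⊤
x -> ((x & x) -> x) = U -> ⊤ = ⊤
(x -> ((x & x) -> x)) & x = ⊤ & U = U
((x -> ((x & x) -> x)) & x) | x = U | U = U
In K3ʷ: x & x = U & U = U
(x & x) -> x = U -> U = U  [any arg is the third value ⇒ result is the third value]
x -> ((x & x) -> x) = U -> U = U
(x -> ((x & x) -> x)) & x = U & U = U
((x -> ((x & x) -> x)) & x) | x = U | U = U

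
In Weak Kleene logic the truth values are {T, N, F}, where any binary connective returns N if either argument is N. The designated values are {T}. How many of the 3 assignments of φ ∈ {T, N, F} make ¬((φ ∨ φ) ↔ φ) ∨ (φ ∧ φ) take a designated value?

φ=T: T ✓
φ=N: N ·
φ=F: F ·

1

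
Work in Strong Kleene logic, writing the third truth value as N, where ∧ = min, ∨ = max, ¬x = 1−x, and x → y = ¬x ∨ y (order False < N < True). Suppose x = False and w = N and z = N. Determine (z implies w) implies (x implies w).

z implies w = N implies N = N  [not N or N]
x implies w = False implies N = True
(z implies w) implies (x implies w) = N implies True = True

True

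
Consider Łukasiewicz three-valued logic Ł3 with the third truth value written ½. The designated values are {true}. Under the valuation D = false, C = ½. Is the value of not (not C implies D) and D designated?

not C = not ½ = ½
not C implies D = ½ implies false = ½  [min(1, 1−½+0)]
not (not C implies D) = not ½ = ½
not (not C implies D) and D = ½ and false = false
false ∉ {true}.

No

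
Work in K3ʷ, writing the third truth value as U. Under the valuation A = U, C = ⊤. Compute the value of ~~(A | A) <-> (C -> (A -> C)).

U

A | A = U | U = U
~(A | A) = ~U = U
~~(A | A) = ~U = U
A -> C = U -> ⊤ = U
C -> (A -> C) = ⊤ -> U = U
~~(A | A) <-> (C -> (A -> C)) = U <-> U = U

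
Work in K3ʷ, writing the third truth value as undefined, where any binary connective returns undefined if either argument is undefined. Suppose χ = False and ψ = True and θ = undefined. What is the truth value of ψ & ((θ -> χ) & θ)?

undefined

θ -> χ = undefined -> False = undefined
(θ -> χ) & θ = undefined & undefined = undefined
ψ & ((θ -> χ) & θ) = True & undefined = undefined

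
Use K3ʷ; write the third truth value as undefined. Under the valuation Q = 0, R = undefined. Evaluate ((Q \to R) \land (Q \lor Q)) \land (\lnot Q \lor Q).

Q \to R = 0 \to undefined = undefined  [any arg is the third value ⇒ result is the third value]
Q \lor Q = 0 \lor 0 = 0
(Q \to R) \land (Q \lor Q) = undefined \land 0 = undefined
\lnot Q = \lnot 0 = 1
\lnot Q \lor Q = 1 \lor 0 = 1
((Q \to R) \land (Q \lor Q)) \land (\lnot Q \lor Q) = undefined \land 1 = undefined

undefined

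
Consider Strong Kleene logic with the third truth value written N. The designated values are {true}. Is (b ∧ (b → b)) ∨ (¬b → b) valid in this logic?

Countermodel: b=N gives N, which is not designated.

No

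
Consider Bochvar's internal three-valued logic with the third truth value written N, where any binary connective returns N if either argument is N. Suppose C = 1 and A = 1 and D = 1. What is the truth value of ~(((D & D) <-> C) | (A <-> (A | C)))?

D & D = 1 & 1 = 1
(D & D) <-> C = 1 <-> 1 = 1
A | C = 1 | 1 = 1
A <-> (A | C) = 1 <-> 1 = 1
((D & D) <-> C) | (A <-> (A | C)) = 1 | 1 = 1
~(((D & D) <-> C) | (A <-> (A | C))) = ~1 = 0

0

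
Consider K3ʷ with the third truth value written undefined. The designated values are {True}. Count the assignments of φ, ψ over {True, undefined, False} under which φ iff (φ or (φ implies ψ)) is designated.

2

Designated under: (φ=True, ψ=True); (φ=True, ψ=False).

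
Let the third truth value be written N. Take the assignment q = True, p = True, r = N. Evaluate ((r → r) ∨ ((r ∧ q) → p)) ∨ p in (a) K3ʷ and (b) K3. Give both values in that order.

In K3ʷ: r → r = N → N = N  [any arg is the third value ⇒ result is the third value]
r ∧ q = N ∧ True = N
(r ∧ q) → p = N → True = N
(r → r) ∨ ((r ∧ q) → p) = N ∨ N = N
((r → r) ∨ ((r ∧ q) → p)) ∨ p = N ∨ True = N
In K3: r → r = N → N = N  [¬N ∨ N]
r ∧ q = N ∧ True = N
(r ∧ q) → p = N → True = True
(r → r) ∨ ((r ∧ q) → p) = N ∨ True = True
((r → r) ∨ ((r ∧ q) → p)) ∨ p = True ∨ True = True
They differ because K3ʷ and K3 treat N differently under the binary connectives.

N; True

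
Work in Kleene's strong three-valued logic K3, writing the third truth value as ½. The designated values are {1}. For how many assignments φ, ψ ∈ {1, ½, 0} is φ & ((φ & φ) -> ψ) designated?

1

Designated under: (φ=1, ψ=1).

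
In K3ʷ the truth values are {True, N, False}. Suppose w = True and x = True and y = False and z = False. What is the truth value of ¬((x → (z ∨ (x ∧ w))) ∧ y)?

x ∧ w = True ∧ True = True
z ∨ (x ∧ w) = False ∨ True = True
x → (z ∨ (x ∧ w)) = True → True = True
(x → (z ∨ (x ∧ w))) ∧ y = True ∧ False = False
¬((x → (z ∨ (x ∧ w))) ∧ y) = ¬False = True

True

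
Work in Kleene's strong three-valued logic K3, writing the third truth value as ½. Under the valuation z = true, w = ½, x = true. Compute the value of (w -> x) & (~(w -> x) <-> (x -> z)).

w -> x = ½ -> true = true
w -> x = ½ -> true = true
~(w -> x) = ~true = false
x -> z = true -> true = true
~(w -> x) <-> (x -> z) = false <-> true = false
(w -> x) & (~(w -> x) <-> (x -> z)) = true & false = false

false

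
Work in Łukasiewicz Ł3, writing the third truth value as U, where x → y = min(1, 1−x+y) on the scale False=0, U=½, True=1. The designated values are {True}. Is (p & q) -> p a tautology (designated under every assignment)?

Every assignment of p, q over {True, U, False} gives a value in {True}.
In particular, with p=U, q=U: (p & q) -> p = True.

Yes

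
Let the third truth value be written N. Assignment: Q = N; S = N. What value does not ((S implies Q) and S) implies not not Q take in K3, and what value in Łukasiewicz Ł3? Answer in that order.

In K3: S implies Q = N implies N = N
(S implies Q) and S = N and N = N
not ((S implies Q) and S) = not N = N
not Q = not N = N
not not Q = not N = N
not ((S implies Q) and S) implies not not Q = N implies N = N
In Łukasiewicz Ł3: S implies Q = N implies N = True  [min(1, 1−½+½)]
(S implies Q) and S = True and N = N
not ((S implies Q) and S) = not N = N
not Q = not N = N
not not Q = not N = N
not ((S implies Q) and S) implies not not Q = N implies N = True
They differ because K3 and Łukasiewicz Ł3 treat N differently under implication.

N; True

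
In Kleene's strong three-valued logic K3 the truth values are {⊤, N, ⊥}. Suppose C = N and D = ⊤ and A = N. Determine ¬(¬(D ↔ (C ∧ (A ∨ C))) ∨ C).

N

A ∨ C = N ∨ N = N
C ∧ (A ∨ C) = N ∧ N = N
D ↔ (C ∧ (A ∨ C)) = ⊤ ↔ N = N
¬(D ↔ (C ∧ (A ∨ C))) = ¬N = N
¬(D ↔ (C ∧ (A ∨ C))) ∨ C = N ∨ N = N
¬(¬(D ↔ (C ∧ (A ∨ C))) ∨ C) = ¬N = N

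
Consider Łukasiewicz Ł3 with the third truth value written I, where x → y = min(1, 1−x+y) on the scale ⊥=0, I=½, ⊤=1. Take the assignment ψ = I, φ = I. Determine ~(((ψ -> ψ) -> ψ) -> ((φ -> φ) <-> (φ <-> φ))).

⊥

ψ -> ψ = I -> I = ⊤  [min(1, 1−½+½)]
(ψ -> ψ) -> ψ = ⊤ -> I = I
φ -> φ = I -> I = ⊤
φ <-> φ = I <-> I = ⊤
(φ -> φ) <-> (φ <-> φ) = ⊤ <-> ⊤ = ⊤
((ψ -> ψ) -> ψ) -> ((φ -> φ) <-> (φ <-> φ)) = I -> ⊤ = ⊤
~(((ψ -> ψ) -> ψ) -> ((φ -> φ) <-> (φ <-> φ))) = ~⊤ = ⊥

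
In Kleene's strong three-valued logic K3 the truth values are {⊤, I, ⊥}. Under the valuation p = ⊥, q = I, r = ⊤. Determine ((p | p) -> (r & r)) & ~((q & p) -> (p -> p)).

p | p = ⊥ | ⊥ = ⊥
r & r = ⊤ & ⊤ = ⊤
(p | p) -> (r & r) = ⊥ -> ⊤ = ⊤
q & p = I & ⊥ = ⊥
p -> p = ⊥ -> ⊥ = ⊤
(q & p) -> (p -> p) = ⊥ -> ⊤ = ⊤
~((q & p) -> (p -> p)) = ~⊤ = ⊥
((p | p) -> (r & r)) & ~((q & p) -> (p -> p)) = ⊤ & ⊥ = ⊥

⊥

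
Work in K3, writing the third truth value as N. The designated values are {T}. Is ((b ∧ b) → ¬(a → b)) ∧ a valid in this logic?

No

Countermodel: b=T, a=T gives F, which is not designated.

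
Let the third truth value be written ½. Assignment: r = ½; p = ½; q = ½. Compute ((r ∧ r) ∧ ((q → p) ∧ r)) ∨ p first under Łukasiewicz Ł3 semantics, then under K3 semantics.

In Łukasiewicz Ł3: r ∧ r = ½ ∧ ½ = ½
q → p = ½ → ½ = true
(q → p) ∧ r = true ∧ ½ = ½
(r ∧ r) ∧ ((q → p) ∧ r) = ½ ∧ ½ = ½
((r ∧ r) ∧ ((q → p) ∧ r)) ∨ p = ½ ∨ ½ = ½
In K3: r ∧ r = ½ ∧ ½ = ½
q → p = ½ → ½ = ½  [¬½ ∨ ½]
(q → p) ∧ r = ½ ∧ ½ = ½
(r ∧ r) ∧ ((q → p) ∧ r) = ½ ∧ ½ = ½
((r ∧ r) ∧ ((q → p) ∧ r)) ∨ p = ½ ∨ ½ = ½

½; ½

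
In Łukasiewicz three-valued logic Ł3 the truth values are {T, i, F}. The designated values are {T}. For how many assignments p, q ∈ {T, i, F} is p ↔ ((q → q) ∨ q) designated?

Designated under: (p=T, q=T); (p=T, q=i); (p=T, q=F).

3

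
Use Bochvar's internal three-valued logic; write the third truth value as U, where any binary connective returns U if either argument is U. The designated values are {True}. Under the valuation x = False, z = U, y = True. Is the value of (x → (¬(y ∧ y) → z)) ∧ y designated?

No

y ∧ y = True ∧ True = True
¬(y ∧ y) = ¬True = False
¬(y ∧ y) → z = False → U = U  [any arg is the third value ⇒ result is the third value]
x → (¬(y ∧ y) → z) = False → U = U
(x → (¬(y ∧ y) → z)) ∧ y = U ∧ True = U
U ∉ {True}.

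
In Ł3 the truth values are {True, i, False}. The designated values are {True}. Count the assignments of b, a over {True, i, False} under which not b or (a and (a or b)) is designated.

Of the 9 assignments, 5 give a value in {True}.

5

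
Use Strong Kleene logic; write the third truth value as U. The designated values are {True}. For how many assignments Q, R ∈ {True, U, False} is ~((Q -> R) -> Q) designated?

3

Designated under: (Q=False, R=True); (Q=False, R=U); (Q=False, R=False).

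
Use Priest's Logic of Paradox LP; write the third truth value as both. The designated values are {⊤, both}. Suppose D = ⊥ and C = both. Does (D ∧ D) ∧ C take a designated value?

D ∧ D = ⊥ ∧ ⊥ = ⊥
(D ∧ D) ∧ C = ⊥ ∧ both = ⊥
⊥ ∉ {⊤, both}.

No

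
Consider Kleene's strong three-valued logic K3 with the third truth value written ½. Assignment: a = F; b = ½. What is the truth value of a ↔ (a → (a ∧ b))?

F

a ∧ b = F ∧ ½ = F
a → (a ∧ b) = F → F = T
a ↔ (a → (a ∧ b)) = F ↔ T = F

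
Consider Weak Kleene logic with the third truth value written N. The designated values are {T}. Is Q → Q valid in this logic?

Countermodel: Q=N gives N, which is not designated.

No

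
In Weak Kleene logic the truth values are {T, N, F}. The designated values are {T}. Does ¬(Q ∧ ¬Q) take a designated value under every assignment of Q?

No

Countermodel: Q=N gives N, which is not designated.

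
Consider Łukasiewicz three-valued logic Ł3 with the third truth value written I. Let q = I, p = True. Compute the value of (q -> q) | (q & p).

q -> q = I -> I = True  [min(1, 1−½+½)]
q & p = I & True = I
(q -> q) | (q & p) = True | I = True

True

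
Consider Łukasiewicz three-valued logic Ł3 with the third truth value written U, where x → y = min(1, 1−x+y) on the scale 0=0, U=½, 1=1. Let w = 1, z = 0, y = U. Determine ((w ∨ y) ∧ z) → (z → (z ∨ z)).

1

w ∨ y = 1 ∨ U = 1
(w ∨ y) ∧ z = 1 ∧ 0 = 0
z ∨ z = 0 ∨ 0 = 0
z → (z ∨ z) = 0 → 0 = 1
((w ∨ y) ∧ z) → (z → (z ∨ z)) = 0 → 1 = 1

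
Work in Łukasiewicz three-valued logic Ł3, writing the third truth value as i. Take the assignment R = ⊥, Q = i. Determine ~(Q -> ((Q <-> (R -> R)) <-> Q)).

⊥

R -> R = ⊥ -> ⊥ = ⊤
Q <-> (R -> R) = i <-> ⊤ = i  [1 − |½−1|]
(Q <-> (R -> R)) <-> Q = i <-> i = ⊤
Q -> ((Q <-> (R -> R)) <-> Q) = i -> ⊤ = ⊤
~(Q -> ((Q <-> (R -> R)) <-> Q)) = ~⊤ = ⊥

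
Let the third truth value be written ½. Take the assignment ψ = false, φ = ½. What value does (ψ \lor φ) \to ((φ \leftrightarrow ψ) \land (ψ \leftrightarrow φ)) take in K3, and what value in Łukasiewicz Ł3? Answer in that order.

In K3: ψ \lor φ = false \lor ½ = ½
φ \leftrightarrow ψ = ½ \leftrightarrow false = ½
ψ \leftrightarrow φ = false \leftrightarrow ½ = ½
(φ \leftrightarrow ψ) \land (ψ \leftrightarrow φ) = ½ \land ½ = ½
(ψ \lor φ) \to ((φ \leftrightarrow ψ) \land (ψ \leftrightarrow φ)) = ½ \to ½ = ½  [\lnot ½ \lor ½]
In Łukasiewicz Ł3: ψ \lor φ = false \lor ½ = ½
φ \leftrightarrow ψ = ½ \leftrightarrow false = ½  [1 − |½−0|]
ψ \leftrightarrow φ = false \leftrightarrow ½ = ½
(φ \leftrightarrow ψ) \land (ψ \leftrightarrow φ) = ½ \land ½ = ½
(ψ \lor φ) \to ((φ \leftrightarrow ψ) \land (ψ \leftrightarrow φ)) = ½ \to ½ = true
They differ because K3 and Łukasiewicz Ł3 treat ½ differently under implication.

½; true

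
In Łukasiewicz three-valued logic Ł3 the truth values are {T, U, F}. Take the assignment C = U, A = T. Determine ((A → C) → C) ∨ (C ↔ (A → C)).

A → C = T → U = U
(A → C) → C = U → U = T
A → C = T → U = U
C ↔ (A → C) = U ↔ U = T
((A → C) → C) ∨ (C ↔ (A → C)) = T ∨ T = T

T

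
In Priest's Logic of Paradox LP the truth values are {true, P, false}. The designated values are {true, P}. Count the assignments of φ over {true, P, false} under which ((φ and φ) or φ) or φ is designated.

φ=true: true ✓
φ=P: P ✓
φ=false: false ·

2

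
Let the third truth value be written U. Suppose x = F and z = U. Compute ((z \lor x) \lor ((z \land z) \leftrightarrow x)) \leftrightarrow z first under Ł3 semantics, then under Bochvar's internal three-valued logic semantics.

T; U

In Ł3: z \lor x = U \lor F = U
z \land z = U \land U = U
(z \land z) \leftrightarrow x = U \leftrightarrow F = U  [1 − |½−0|]
(z \lor x) \lor ((z \land z) \leftrightarrow x) = U \lor U = U
((z \lor x) \lor ((z \land z) \leftrightarrow x)) \leftrightarrow z = U \leftrightarrow U = T
In Bochvar's internal three-valued logic: z \lor x = U \lor F = U
z \land z = U \land U = U
(z \land z) \leftrightarrow x = U \leftrightarrow F = U
(z \lor x) \lor ((z \land z) \leftrightarrow x) = U \lor U = U
((z \lor x) \lor ((z \land z) \leftrightarrow x)) \leftrightarrow z = U \leftrightarrow U = U
They differ because Ł3 and Bochvar's internal three-valued logic treat U differently under the binary connectives.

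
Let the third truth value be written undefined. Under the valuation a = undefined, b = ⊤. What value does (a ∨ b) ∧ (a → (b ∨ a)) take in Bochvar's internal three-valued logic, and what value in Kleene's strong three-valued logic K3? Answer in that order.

In Bochvar's internal three-valued logic: a ∨ b = undefined ∨ ⊤ = undefined
b ∨ a = ⊤ ∨ undefined = undefined
a → (b ∨ a) = undefined → undefined = undefined
(a ∨ b) ∧ (a → (b ∨ a)) = undefined ∧ undefined = undefined
In Kleene's strong three-valued logic K3: a ∨ b = undefined ∨ ⊤ = ⊤
b ∨ a = ⊤ ∨ undefined = ⊤
a → (b ∨ a) = undefined → ⊤ = ⊤  [¬undefined ∨ ⊤]
(a ∨ b) ∧ (a → (b ∨ a)) = ⊤ ∧ ⊤ = ⊤
They differ because Bochvar's internal three-valued logic and Kleene's strong three-valued logic K3 treat undefined differently under the binary connectives.

undefined; ⊤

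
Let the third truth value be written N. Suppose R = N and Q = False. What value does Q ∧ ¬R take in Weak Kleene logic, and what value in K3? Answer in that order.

In Weak Kleene logic: ¬R = ¬N = N
Q ∧ ¬R = False ∧ N = N
In K3: ¬R = ¬N = N
Q ∧ ¬R = False ∧ N = False
They differ because Weak Kleene logic and K3 treat N differently under the binary connectives.

N; False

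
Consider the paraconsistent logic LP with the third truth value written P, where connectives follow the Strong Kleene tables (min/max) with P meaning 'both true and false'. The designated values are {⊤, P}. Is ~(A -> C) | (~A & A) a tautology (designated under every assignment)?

Countermodel: A=⊤, C=⊤ gives ⊥, which is not designated.

No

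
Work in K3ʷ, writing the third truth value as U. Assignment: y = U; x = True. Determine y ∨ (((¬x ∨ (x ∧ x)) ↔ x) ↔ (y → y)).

¬x = ¬True = False
x ∧ x = True ∧ True = True
¬x ∨ (x ∧ x) = False ∨ True = True
(¬x ∨ (x ∧ x)) ↔ x = True ↔ True = True
y → y = U → U = U  [any arg is the third value ⇒ result is the third value]
((¬x ∨ (x ∧ x)) ↔ x) ↔ (y → y) = True ↔ U = U
y ∨ (((¬x ∨ (x ∧ x)) ↔ x) ↔ (y → y)) = U ∨ U = U

U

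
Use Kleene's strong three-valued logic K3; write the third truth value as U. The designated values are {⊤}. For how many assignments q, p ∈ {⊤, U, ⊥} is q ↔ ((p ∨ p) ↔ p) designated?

Designated under: (q=⊤, p=⊤); (q=⊤, p=⊥).

2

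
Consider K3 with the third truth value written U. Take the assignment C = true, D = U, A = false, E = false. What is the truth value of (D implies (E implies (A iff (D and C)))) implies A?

false

D and C = U and true = U
A iff (D and C) = false iff U = U
E implies (A iff (D and C)) = false implies U = true  [not false or U]
D implies (E implies (A iff (D and C))) = U implies true = true
(D implies (E implies (A iff (D and C)))) implies A = true implies false = false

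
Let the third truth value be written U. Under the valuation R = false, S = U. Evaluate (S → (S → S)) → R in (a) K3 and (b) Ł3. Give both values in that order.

In K3: S → S = U → U = U  [¬U ∨ U]
S → (S → S) = U → U = U
(S → (S → S)) → R = U → false = U
In Ł3: S → S = U → U = true  [min(1, 1−½+½)]
S → (S → S) = U → true = true
(S → (S → S)) → R = true → false = false
They differ because K3 and Ł3 treat U differently under implication.

U; false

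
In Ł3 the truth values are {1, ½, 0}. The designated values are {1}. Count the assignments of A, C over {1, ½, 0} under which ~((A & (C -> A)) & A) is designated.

3

Designated under: (A=0, C=1); (A=0, C=½); (A=0, C=0).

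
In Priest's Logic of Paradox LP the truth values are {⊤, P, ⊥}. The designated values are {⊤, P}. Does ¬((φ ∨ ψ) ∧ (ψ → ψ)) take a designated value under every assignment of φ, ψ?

Countermodel: φ=⊤, ψ=⊤ gives ⊥, which is not designated.

No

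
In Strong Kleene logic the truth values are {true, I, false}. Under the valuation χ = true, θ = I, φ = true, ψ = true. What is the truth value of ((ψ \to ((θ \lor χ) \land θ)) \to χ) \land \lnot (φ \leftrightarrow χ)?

false

θ \lor χ = I \lor true = true
(θ \lor χ) \land θ = true \land I = I
ψ \to ((θ \lor χ) \land θ) = true \to I = I  [\lnot true \lor I]
(ψ \to ((θ \lor χ) \land θ)) \to χ = I \to true = true
φ \leftrightarrow χ = true \leftrightarrow true = true
\lnot (φ \leftrightarrow χ) = \lnot true = false
((ψ \to ((θ \lor χ) \land θ)) \to χ) \land \lnot (φ \leftrightarrow χ) = true \land false = false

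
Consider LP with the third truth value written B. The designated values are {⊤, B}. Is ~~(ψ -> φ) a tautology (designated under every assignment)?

No

Countermodel: ψ=⊤, φ=⊥ gives ⊥, which is not designated.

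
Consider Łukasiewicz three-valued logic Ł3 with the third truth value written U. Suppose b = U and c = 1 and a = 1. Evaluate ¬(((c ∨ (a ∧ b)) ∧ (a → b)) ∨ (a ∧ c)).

a ∧ b = 1 ∧ U = U
c ∨ (a ∧ b) = 1 ∨ U = 1
a → b = 1 → U = U  [min(1, 1−1+½)]
(c ∨ (a ∧ b)) ∧ (a → b) = 1 ∧ U = U
a ∧ c = 1 ∧ 1 = 1
((c ∨ (a ∧ b)) ∧ (a → b)) ∨ (a ∧ c) = U ∨ 1 = 1
¬(((c ∨ (a ∧ b)) ∧ (a → b)) ∨ (a ∧ c)) = ¬1 = 0

0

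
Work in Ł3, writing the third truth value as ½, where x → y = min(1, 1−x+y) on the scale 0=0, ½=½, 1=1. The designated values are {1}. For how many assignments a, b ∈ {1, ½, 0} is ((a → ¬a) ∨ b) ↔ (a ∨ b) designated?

Designated under: (a=1, b=1); (a=½, b=1); (a=0, b=1).

3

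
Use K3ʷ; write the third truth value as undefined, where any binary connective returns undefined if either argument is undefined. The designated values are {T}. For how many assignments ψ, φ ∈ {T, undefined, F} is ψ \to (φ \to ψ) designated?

4

Designated under: (ψ=T, φ=T); (ψ=T, φ=F); (ψ=F, φ=T); (ψ=F, φ=F).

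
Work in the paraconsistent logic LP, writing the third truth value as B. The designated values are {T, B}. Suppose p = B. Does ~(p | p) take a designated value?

Yes

p | p = B | B = B
~(p | p) = ~B = B
B ∈ {T, B}.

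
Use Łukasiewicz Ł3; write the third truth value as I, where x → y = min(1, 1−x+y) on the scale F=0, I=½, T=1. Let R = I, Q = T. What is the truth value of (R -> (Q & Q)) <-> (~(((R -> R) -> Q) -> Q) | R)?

Q & Q = T & T = T
R -> (Q & Q) = I -> T = T
R -> R = I -> I = T
(R -> R) -> Q = T -> T = T
((R -> R) -> Q) -> Q = T -> T = T
~(((R -> R) -> Q) -> Q) = ~T = F
~(((R -> R) -> Q) -> Q) | R = F | I = I
(R -> (Q & Q)) <-> (~(((R -> R) -> Q) -> Q) | R) = T <-> I = I

I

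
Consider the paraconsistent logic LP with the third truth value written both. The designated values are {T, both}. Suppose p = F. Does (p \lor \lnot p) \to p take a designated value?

No

\lnot p = \lnot F = T
p \lor \lnot p = F \lor T = T
(p \lor \lnot p) \to p = T \to F = F
F ∉ {T, both}.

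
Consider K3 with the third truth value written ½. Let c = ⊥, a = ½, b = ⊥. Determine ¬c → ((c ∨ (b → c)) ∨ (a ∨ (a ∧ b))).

¬c = ¬⊥ = ⊤
b → c = ⊥ → ⊥ = ⊤
c ∨ (b → c) = ⊥ ∨ ⊤ = ⊤
a ∧ b = ½ ∧ ⊥ = ⊥
a ∨ (a ∧ b) = ½ ∨ ⊥ = ½
(c ∨ (b → c)) ∨ (a ∨ (a ∧ b)) = ⊤ ∨ ½ = ⊤
¬c → ((c ∨ (b → c)) ∨ (a ∨ (a ∧ b))) = ⊤ → ⊤ = ⊤

⊤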